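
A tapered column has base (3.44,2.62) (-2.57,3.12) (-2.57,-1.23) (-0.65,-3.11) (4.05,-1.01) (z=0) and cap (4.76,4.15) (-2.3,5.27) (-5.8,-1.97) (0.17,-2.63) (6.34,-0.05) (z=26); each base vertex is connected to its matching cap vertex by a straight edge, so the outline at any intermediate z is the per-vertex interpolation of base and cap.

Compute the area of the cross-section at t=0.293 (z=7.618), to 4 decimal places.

Area at t=0.293: 40.1112

Cross-section at t=0.293: each vertex is (1-t)·p0[i] + t·p1[i].
  v1: (1-0.293)·(3.44,2.62) + 0.293·(4.76,4.15) = (3.8268,3.0683)
  v2: (1-0.293)·(-2.57,3.12) + 0.293·(-2.3,5.27) = (-2.4909,3.7500)
  v3: (1-0.293)·(-2.57,-1.23) + 0.293·(-5.8,-1.97) = (-3.5164,-1.4468)
  v4: (1-0.293)·(-0.65,-3.11) + 0.293·(0.17,-2.63) = (-0.4097,-2.9694)
  v5: (1-0.293)·(4.05,-1.01) + 0.293·(6.34,-0.05) = (4.7210,-0.7287)
Shoelace sum Σ(x_i·y_{i+1} − x_{i+1}·y_i):
  i=1: 3.8268·3.7500 − -2.4909·3.0683 = +21.9929 (running +21.9929)
  i=2: -2.4909·-1.4468 − -3.5164·3.7500 = +16.7902 (running +38.7831)
  i=3: -3.5164·-2.9694 − -0.4097·-1.4468 = +9.8486 (running +48.6317)
  i=4: -0.4097·-0.7287 − 4.7210·-2.9694 = +14.3168 (running +62.9485)
  i=5: 4.7210·3.0683 − 3.8268·-0.7287 = +17.2739 (running +80.2225)
Area = |Σ|/2 = |80.2225|/2 = 40.1112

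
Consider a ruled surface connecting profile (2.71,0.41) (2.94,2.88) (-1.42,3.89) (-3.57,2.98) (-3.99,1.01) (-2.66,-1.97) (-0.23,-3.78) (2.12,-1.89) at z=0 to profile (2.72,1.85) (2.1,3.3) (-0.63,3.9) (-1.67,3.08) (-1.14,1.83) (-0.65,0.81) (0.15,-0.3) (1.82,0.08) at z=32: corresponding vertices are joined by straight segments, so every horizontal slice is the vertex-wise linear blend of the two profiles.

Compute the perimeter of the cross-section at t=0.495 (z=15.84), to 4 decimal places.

Cross-section at t=0.495: each vertex is (1-t)·p0[i] + t·p1[i].
  v1: (1-0.495)·(2.71,0.41) + 0.495·(2.72,1.85) = (2.7149,1.1228)
  v2: (1-0.495)·(2.94,2.88) + 0.495·(2.1,3.3) = (2.5242,3.0879)
  v3: (1-0.495)·(-1.42,3.89) + 0.495·(-0.63,3.9) = (-1.0290,3.8949)
  v4: (1-0.495)·(-3.57,2.98) + 0.495·(-1.67,3.08) = (-2.6295,3.0295)
  v5: (1-0.495)·(-3.99,1.01) + 0.495·(-1.14,1.83) = (-2.5793,1.4159)
  v6: (1-0.495)·(-2.66,-1.97) + 0.495·(-0.65,0.81) = (-1.6651,-0.5939)
  v7: (1-0.495)·(-0.23,-3.78) + 0.495·(0.15,-0.3) = (-0.0419,-2.0574)
  v8: (1-0.495)·(2.12,-1.89) + 0.495·(1.82,0.08) = (1.9715,-0.9148)
Perimeter = Σ |v_{i+1} − v_i|:
  edge 1→2: √(-0.1907² + 1.9651²) = 1.9743 (running 1.9743)
  edge 2→3: √(-3.5532² + 0.8070²) = 3.6437 (running 5.6180)
  edge 3→4: √(-1.6005² + -0.8655²) = 1.8196 (running 7.4375)
  edge 4→5: √(0.0502² + -1.6136²) = 1.6144 (running 9.0519)
  edge 5→6: √(0.9142² + -2.0098²) = 2.2080 (running 11.2599)
  edge 6→7: √(1.6232² + -1.4635²) = 2.1855 (running 13.4454)
  edge 7→8: √(2.0134² + 1.1425²) = 2.3150 (running 15.7604)
  edge 8→1: √(0.7434² + 2.0377²) = 2.1690 (running 17.9294)
Perimeter = 17.9294

Perimeter at t=0.495: 17.9294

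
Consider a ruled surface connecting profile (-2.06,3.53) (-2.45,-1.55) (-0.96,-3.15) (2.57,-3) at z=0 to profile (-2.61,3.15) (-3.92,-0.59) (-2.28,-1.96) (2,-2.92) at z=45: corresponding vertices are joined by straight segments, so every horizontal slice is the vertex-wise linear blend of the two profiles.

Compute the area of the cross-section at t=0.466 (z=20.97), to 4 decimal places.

Area at t=0.466: 15.4885

Cross-section at t=0.466: each vertex is (1-t)·p0[i] + t·p1[i].
  v1: (1-0.466)·(-2.06,3.53) + 0.466·(-2.61,3.15) = (-2.3163,3.3529)
  v2: (1-0.466)·(-2.45,-1.55) + 0.466·(-3.92,-0.59) = (-3.1350,-1.1026)
  v3: (1-0.466)·(-0.96,-3.15) + 0.466·(-2.28,-1.96) = (-1.5751,-2.5955)
  v4: (1-0.466)·(2.57,-3) + 0.466·(2,-2.92) = (2.3044,-2.9627)
Shoelace sum Σ(x_i·y_{i+1} − x_{i+1}·y_i):
  i=1: -2.3163·-1.1026 − -3.1350·3.3529 = +13.0655 (running +13.0655)
  i=2: -3.1350·-2.5955 − -1.5751·-1.1026 = +6.4000 (running +19.4655)
  i=3: -1.5751·-2.9627 − 2.3044·-2.5955 = +10.6476 (running +30.1131)
  i=4: 2.3044·3.3529 − -2.3163·-2.9627 = +0.8639 (running +30.9770)
Area = |Σ|/2 = |30.9770|/2 = 15.4885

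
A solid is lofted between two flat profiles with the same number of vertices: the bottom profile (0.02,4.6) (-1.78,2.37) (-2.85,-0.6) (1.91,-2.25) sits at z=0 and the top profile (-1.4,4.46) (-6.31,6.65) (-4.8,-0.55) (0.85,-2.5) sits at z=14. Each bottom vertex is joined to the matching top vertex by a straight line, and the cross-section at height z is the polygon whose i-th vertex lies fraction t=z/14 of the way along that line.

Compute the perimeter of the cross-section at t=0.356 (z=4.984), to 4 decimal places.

Perimeter at t=0.356: 20.0097

Cross-section at t=0.356: each vertex is (1-t)·p0[i] + t·p1[i].
  v1: (1-0.356)·(0.02,4.6) + 0.356·(-1.4,4.46) = (-0.4855,4.5502)
  v2: (1-0.356)·(-1.78,2.37) + 0.356·(-6.31,6.65) = (-3.3927,3.8937)
  v3: (1-0.356)·(-2.85,-0.6) + 0.356·(-4.8,-0.55) = (-3.5442,-0.5822)
  v4: (1-0.356)·(1.91,-2.25) + 0.356·(0.85,-2.5) = (1.5326,-2.3390)
Perimeter = Σ |v_{i+1} − v_i|:
  edge 1→2: √(-2.9072² + -0.6565²) = 2.9804 (running 2.9804)
  edge 2→3: √(-0.1515² + -4.4759²) = 4.4784 (running 7.4588)
  edge 3→4: √(5.0768² + -1.7568²) = 5.3722 (running 12.8310)
  edge 4→1: √(-2.0182² + 6.8892²) = 7.1787 (running 20.0097)
Perimeter = 20.0097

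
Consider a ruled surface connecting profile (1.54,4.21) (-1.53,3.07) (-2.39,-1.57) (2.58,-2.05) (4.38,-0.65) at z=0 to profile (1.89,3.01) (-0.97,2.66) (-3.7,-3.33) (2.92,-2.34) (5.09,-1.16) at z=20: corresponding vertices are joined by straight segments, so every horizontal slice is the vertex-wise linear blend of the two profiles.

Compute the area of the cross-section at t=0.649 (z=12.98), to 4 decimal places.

Cross-section at t=0.649: each vertex is (1-t)·p0[i] + t·p1[i].
  v1: (1-0.649)·(1.54,4.21) + 0.649·(1.89,3.01) = (1.7671,3.4312)
  v2: (1-0.649)·(-1.53,3.07) + 0.649·(-0.97,2.66) = (-1.1666,2.8039)
  v3: (1-0.649)·(-2.39,-1.57) + 0.649·(-3.7,-3.33) = (-3.2402,-2.7122)
  v4: (1-0.649)·(2.58,-2.05) + 0.649·(2.92,-2.34) = (2.8007,-2.2382)
  v5: (1-0.649)·(4.38,-0.65) + 0.649·(5.09,-1.16) = (4.8408,-0.9810)
Shoelace sum Σ(x_i·y_{i+1} − x_{i+1}·y_i):
  i=1: 1.7671·2.8039 − -1.1666·3.4312 = +8.9576 (running +8.9576)
  i=2: -1.1666·-2.7122 − -3.2402·2.8039 = +12.2492 (running +21.2068)
  i=3: -3.2402·-2.2382 − 2.8007·-2.7122 = +14.8483 (running +36.0551)
  i=4: 2.8007·-0.9810 − 4.8408·-2.2382 = +8.0873 (running +44.1424)
  i=5: 4.8408·3.4312 − 1.7671·-0.9810 = +18.3433 (running +62.4857)
Area = |Σ|/2 = |62.4857|/2 = 31.2428

Area at t=0.649: 31.2428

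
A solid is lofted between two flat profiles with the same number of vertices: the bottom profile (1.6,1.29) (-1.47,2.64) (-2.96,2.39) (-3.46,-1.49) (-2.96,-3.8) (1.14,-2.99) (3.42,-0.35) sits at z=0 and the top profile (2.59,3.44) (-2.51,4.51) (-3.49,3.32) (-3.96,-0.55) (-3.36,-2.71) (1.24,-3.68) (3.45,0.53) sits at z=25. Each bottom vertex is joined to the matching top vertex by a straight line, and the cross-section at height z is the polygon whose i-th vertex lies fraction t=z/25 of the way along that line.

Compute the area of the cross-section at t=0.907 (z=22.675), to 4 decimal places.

Cross-section at t=0.907: each vertex is (1-t)·p0[i] + t·p1[i].
  v1: (1-0.907)·(1.6,1.29) + 0.907·(2.59,3.44) = (2.4979,3.2401)
  v2: (1-0.907)·(-1.47,2.64) + 0.907·(-2.51,4.51) = (-2.4133,4.3361)
  v3: (1-0.907)·(-2.96,2.39) + 0.907·(-3.49,3.32) = (-3.4407,3.2335)
  v4: (1-0.907)·(-3.46,-1.49) + 0.907·(-3.96,-0.55) = (-3.9135,-0.6374)
  v5: (1-0.907)·(-2.96,-3.8) + 0.907·(-3.36,-2.71) = (-3.3228,-2.8114)
  v6: (1-0.907)·(1.14,-2.99) + 0.907·(1.24,-3.68) = (1.2307,-3.6158)
  v7: (1-0.907)·(3.42,-0.35) + 0.907·(3.45,0.53) = (3.4472,0.4482)
Shoelace sum Σ(x_i·y_{i+1} − x_{i+1}·y_i):
  i=1: 2.4979·4.3361 − -2.4133·3.2401 = +18.6504 (running +18.6504)
  i=2: -2.4133·3.2335 − -3.4407·4.3361 = +7.1159 (running +25.7663)
  i=3: -3.4407·-0.6374 − -3.9135·3.2335 = +14.8475 (running +40.6138)
  i=4: -3.9135·-2.8114 − -3.3228·-0.6374 = +8.8843 (running +49.4981)
  i=5: -3.3228·-3.6158 − 1.2307·-2.8114 = +15.4746 (running +64.9727)
  i=6: 1.2307·0.4482 − 3.4472·-3.6158 = +13.0161 (running +77.9888)
  i=7: 3.4472·3.2401 − 2.4979·0.4482 = +10.0497 (running +88.0384)
Area = |Σ|/2 = |88.0384|/2 = 44.0192

Area at t=0.907: 44.0192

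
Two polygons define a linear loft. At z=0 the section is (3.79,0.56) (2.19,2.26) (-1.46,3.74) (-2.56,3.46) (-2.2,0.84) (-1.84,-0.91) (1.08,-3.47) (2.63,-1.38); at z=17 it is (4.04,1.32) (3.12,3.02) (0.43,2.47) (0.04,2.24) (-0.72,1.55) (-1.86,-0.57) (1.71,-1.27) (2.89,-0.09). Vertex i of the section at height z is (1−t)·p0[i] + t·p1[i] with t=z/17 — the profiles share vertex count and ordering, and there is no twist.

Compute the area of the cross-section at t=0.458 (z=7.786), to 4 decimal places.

Area at t=0.458: 21.5981

Cross-section at t=0.458: each vertex is (1-t)·p0[i] + t·p1[i].
  v1: (1-0.458)·(3.79,0.56) + 0.458·(4.04,1.32) = (3.9045,0.9081)
  v2: (1-0.458)·(2.19,2.26) + 0.458·(3.12,3.02) = (2.6159,2.6081)
  v3: (1-0.458)·(-1.46,3.74) + 0.458·(0.43,2.47) = (-0.5944,3.1583)
  v4: (1-0.458)·(-2.56,3.46) + 0.458·(0.04,2.24) = (-1.3692,2.9012)
  v5: (1-0.458)·(-2.2,0.84) + 0.458·(-0.72,1.55) = (-1.5222,1.1652)
  v6: (1-0.458)·(-1.84,-0.91) + 0.458·(-1.86,-0.57) = (-1.8492,-0.7543)
  v7: (1-0.458)·(1.08,-3.47) + 0.458·(1.71,-1.27) = (1.3685,-2.4624)
  v8: (1-0.458)·(2.63,-1.38) + 0.458·(2.89,-0.09) = (2.7491,-0.7892)
Shoelace sum Σ(x_i·y_{i+1} − x_{i+1}·y_i):
  i=1: 3.9045·2.6081 − 2.6159·0.9081 = +7.8078 (running +7.8078)
  i=2: 2.6159·3.1583 − -0.5944·2.6081 = +9.8122 (running +17.6200)
  i=3: -0.5944·2.9012 − -1.3692·3.1583 = +2.6000 (running +20.2199)
  i=4: -1.3692·1.1652 − -1.5222·2.9012 = +2.8208 (running +23.0407)
  i=5: -1.5222·-0.7543 − -1.8492·1.1652 = +3.3027 (running +26.3435)
  i=6: -1.8492·-2.4624 − 1.3685·-0.7543 = +5.5856 (running +31.9291)
  i=7: 1.3685·-0.7892 − 2.7491·-2.4624 = +5.6893 (running +37.6184)
  i=8: 2.7491·0.9081 − 3.9045·-0.7892 = +5.5777 (running +43.1962)
Area = |Σ|/2 = |43.1962|/2 = 21.5981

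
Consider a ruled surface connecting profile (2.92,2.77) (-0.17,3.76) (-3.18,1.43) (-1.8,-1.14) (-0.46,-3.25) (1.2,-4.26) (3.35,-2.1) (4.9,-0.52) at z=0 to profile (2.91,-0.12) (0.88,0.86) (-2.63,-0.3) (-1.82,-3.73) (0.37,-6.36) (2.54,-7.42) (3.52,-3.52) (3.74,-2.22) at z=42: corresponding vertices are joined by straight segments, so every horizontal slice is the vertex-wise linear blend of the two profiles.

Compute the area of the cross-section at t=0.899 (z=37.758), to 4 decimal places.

Cross-section at t=0.899: each vertex is (1-t)·p0[i] + t·p1[i].
  v1: (1-0.899)·(2.92,2.77) + 0.899·(2.91,-0.12) = (2.9110,0.1719)
  v2: (1-0.899)·(-0.17,3.76) + 0.899·(0.88,0.86) = (0.7740,1.1529)
  v3: (1-0.899)·(-3.18,1.43) + 0.899·(-2.63,-0.3) = (-2.6856,-0.1253)
  v4: (1-0.899)·(-1.8,-1.14) + 0.899·(-1.82,-3.73) = (-1.8180,-3.4684)
  v5: (1-0.899)·(-0.46,-3.25) + 0.899·(0.37,-6.36) = (0.2862,-6.0459)
  v6: (1-0.899)·(1.2,-4.26) + 0.899·(2.54,-7.42) = (2.4047,-7.1008)
  v7: (1-0.899)·(3.35,-2.1) + 0.899·(3.52,-3.52) = (3.5028,-3.3766)
  v8: (1-0.899)·(4.9,-0.52) + 0.899·(3.74,-2.22) = (3.8572,-2.0483)
Shoelace sum Σ(x_i·y_{i+1} − x_{i+1}·y_i):
  i=1: 2.9110·1.1529 − 0.7740·0.1719 = +3.2231 (running +3.2231)
  i=2: 0.7740·-0.1253 − -2.6856·1.1529 = +2.9992 (running +6.2223)
  i=3: -2.6856·-3.4684 − -1.8180·-0.1253 = +9.0869 (running +15.3091)
  i=4: -1.8180·-6.0459 − 0.2862·-3.4684 = +11.9839 (running +27.2930)
  i=5: 0.2862·-7.1008 − 2.4047·-6.0459 = +12.5063 (running +39.7993)
  i=6: 2.4047·-3.3766 − 3.5028·-7.1008 = +16.7535 (running +56.5528)
  i=7: 3.5028·-2.0483 − 3.8572·-3.3766 = +5.8492 (running +62.4019)
  i=8: 3.8572·0.1719 − 2.9110·-2.0483 = +6.6256 (running +69.0276)
Area = |Σ|/2 = |69.0276|/2 = 34.5138

Area at t=0.899: 34.5138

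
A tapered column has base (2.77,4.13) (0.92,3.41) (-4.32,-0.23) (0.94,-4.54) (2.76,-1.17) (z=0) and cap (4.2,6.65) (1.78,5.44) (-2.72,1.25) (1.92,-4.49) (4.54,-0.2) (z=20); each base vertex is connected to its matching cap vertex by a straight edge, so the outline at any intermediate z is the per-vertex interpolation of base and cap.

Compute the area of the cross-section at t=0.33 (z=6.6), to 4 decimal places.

Area at t=0.33: 36.6472

Cross-section at t=0.33: each vertex is (1-t)·p0[i] + t·p1[i].
  v1: (1-0.33)·(2.77,4.13) + 0.33·(4.2,6.65) = (3.2419,4.9616)
  v2: (1-0.33)·(0.92,3.41) + 0.33·(1.78,5.44) = (1.2038,4.0799)
  v3: (1-0.33)·(-4.32,-0.23) + 0.33·(-2.72,1.25) = (-3.7920,0.2584)
  v4: (1-0.33)·(0.94,-4.54) + 0.33·(1.92,-4.49) = (1.2634,-4.5235)
  v5: (1-0.33)·(2.76,-1.17) + 0.33·(4.54,-0.2) = (3.3474,-0.8499)
Shoelace sum Σ(x_i·y_{i+1} − x_{i+1}·y_i):
  i=1: 3.2419·4.0799 − 1.2038·4.9616 = +7.2539 (running +7.2539)
  i=2: 1.2038·0.2584 − -3.7920·4.0799 = +15.7820 (running +23.0359)
  i=3: -3.7920·-4.5235 − 1.2634·0.2584 = +16.8266 (running +39.8625)
  i=4: 1.2634·-0.8499 − 3.3474·-4.5235 = +14.0682 (running +53.9307)
  i=5: 3.3474·4.9616 − 3.2419·-0.8499 = +19.3638 (running +73.2945)
Area = |Σ|/2 = |73.2945|/2 = 36.6472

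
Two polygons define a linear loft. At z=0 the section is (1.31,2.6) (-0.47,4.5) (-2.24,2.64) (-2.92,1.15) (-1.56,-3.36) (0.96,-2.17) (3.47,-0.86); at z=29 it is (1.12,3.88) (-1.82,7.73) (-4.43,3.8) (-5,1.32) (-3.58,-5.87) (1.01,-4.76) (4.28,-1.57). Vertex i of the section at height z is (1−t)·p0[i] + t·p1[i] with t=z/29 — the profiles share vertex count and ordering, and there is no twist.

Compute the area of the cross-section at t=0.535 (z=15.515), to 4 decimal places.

Area at t=0.535: 50.4830

Cross-section at t=0.535: each vertex is (1-t)·p0[i] + t·p1[i].
  v1: (1-0.535)·(1.31,2.6) + 0.535·(1.12,3.88) = (1.2084,3.2848)
  v2: (1-0.535)·(-0.47,4.5) + 0.535·(-1.82,7.73) = (-1.1923,6.2280)
  v3: (1-0.535)·(-2.24,2.64) + 0.535·(-4.43,3.8) = (-3.4116,3.2606)
  v4: (1-0.535)·(-2.92,1.15) + 0.535·(-5,1.32) = (-4.0328,1.2409)
  v5: (1-0.535)·(-1.56,-3.36) + 0.535·(-3.58,-5.87) = (-2.6407,-4.7028)
  v6: (1-0.535)·(0.96,-2.17) + 0.535·(1.01,-4.76) = (0.9868,-3.5556)
  v7: (1-0.535)·(3.47,-0.86) + 0.535·(4.28,-1.57) = (3.9034,-1.2399)
Shoelace sum Σ(x_i·y_{i+1} − x_{i+1}·y_i):
  i=1: 1.2084·6.2280 − -1.1923·3.2848 = +11.4420 (running +11.4420)
  i=2: -1.1923·3.2606 − -3.4116·6.2280 = +17.3605 (running +28.8024)
  i=3: -3.4116·1.2409 − -4.0328·3.2606 = +8.9157 (running +37.7181)
  i=4: -4.0328·-4.7028 − -2.6407·1.2409 = +22.2426 (running +59.9607)
  i=5: -2.6407·-3.5556 − 0.9868·-4.7028 = +14.0299 (running +73.9907)
  i=6: 0.9868·-1.2399 − 3.9034·-3.5556 = +12.6555 (running +86.6462)
  i=7: 3.9034·3.2848 − 1.2084·-1.2399 = +14.3199 (running +100.9661)
Area = |Σ|/2 = |100.9661|/2 = 50.4830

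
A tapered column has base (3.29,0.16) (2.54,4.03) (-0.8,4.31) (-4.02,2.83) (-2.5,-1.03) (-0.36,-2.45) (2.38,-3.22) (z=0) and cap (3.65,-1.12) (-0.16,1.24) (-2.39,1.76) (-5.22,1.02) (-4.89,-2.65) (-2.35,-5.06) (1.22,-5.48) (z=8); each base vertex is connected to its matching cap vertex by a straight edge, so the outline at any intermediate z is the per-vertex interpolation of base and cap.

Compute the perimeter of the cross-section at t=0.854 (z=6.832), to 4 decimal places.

Perimeter at t=0.854: 25.0217

Cross-section at t=0.854: each vertex is (1-t)·p0[i] + t·p1[i].
  v1: (1-0.854)·(3.29,0.16) + 0.854·(3.65,-1.12) = (3.5974,-0.9331)
  v2: (1-0.854)·(2.54,4.03) + 0.854·(-0.16,1.24) = (0.2342,1.6473)
  v3: (1-0.854)·(-0.8,4.31) + 0.854·(-2.39,1.76) = (-2.1579,2.1323)
  v4: (1-0.854)·(-4.02,2.83) + 0.854·(-5.22,1.02) = (-5.0448,1.2843)
  v5: (1-0.854)·(-2.5,-1.03) + 0.854·(-4.89,-2.65) = (-4.5411,-2.4135)
  v6: (1-0.854)·(-0.36,-2.45) + 0.854·(-2.35,-5.06) = (-2.0595,-4.6789)
  v7: (1-0.854)·(2.38,-3.22) + 0.854·(1.22,-5.48) = (1.3894,-5.1500)
Perimeter = Σ |v_{i+1} − v_i|:
  edge 1→2: √(-3.3632² + 2.5805²) = 4.2391 (running 4.2391)
  edge 2→3: √(-2.3921² + 0.4850²) = 2.4407 (running 6.6798)
  edge 3→4: √(-2.8869² + -0.8480²) = 3.0089 (running 9.6888)
  edge 4→5: √(0.5037² + -3.6977²) = 3.7319 (running 13.4207)
  edge 5→6: √(2.4816² + -2.2655²) = 3.3602 (running 16.7808)
  edge 6→7: √(3.4488² + -0.4711²) = 3.4808 (running 20.2617)
  edge 7→1: √(2.2081² + 4.2169²) = 4.7600 (running 25.0217)
Perimeter = 25.0217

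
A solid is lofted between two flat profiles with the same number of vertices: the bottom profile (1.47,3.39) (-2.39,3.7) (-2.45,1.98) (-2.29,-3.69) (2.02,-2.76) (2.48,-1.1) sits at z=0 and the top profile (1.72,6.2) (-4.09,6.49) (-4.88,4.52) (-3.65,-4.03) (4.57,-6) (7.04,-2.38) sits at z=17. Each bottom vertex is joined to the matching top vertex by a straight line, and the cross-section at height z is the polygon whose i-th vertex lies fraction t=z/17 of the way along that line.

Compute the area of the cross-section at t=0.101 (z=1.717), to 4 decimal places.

Area at t=0.101: 35.3658

Cross-section at t=0.101: each vertex is (1-t)·p0[i] + t·p1[i].
  v1: (1-0.101)·(1.47,3.39) + 0.101·(1.72,6.2) = (1.4953,3.6738)
  v2: (1-0.101)·(-2.39,3.7) + 0.101·(-4.09,6.49) = (-2.5617,3.9818)
  v3: (1-0.101)·(-2.45,1.98) + 0.101·(-4.88,4.52) = (-2.6954,2.2365)
  v4: (1-0.101)·(-2.29,-3.69) + 0.101·(-3.65,-4.03) = (-2.4274,-3.7243)
  v5: (1-0.101)·(2.02,-2.76) + 0.101·(4.57,-6) = (2.2776,-3.0872)
  v6: (1-0.101)·(2.48,-1.1) + 0.101·(7.04,-2.38) = (2.9406,-1.2293)
Shoelace sum Σ(x_i·y_{i+1} − x_{i+1}·y_i):
  i=1: 1.4953·3.9818 − -2.5617·3.6738 = +15.3650 (running +15.3650)
  i=2: -2.5617·2.2365 − -2.6954·3.9818 = +5.0033 (running +20.3683)
  i=3: -2.6954·-3.7243 − -2.4274·2.2365 = +15.4676 (running +35.8358)
  i=4: -2.4274·-3.0872 − 2.2776·-3.7243 = +15.9762 (running +51.8121)
  i=5: 2.2776·-1.2293 − 2.9406·-3.0872 = +6.2785 (running +58.0905)
  i=6: 2.9406·3.6738 − 1.4953·-1.2293 = +12.6411 (running +70.7317)
Area = |Σ|/2 = |70.7317|/2 = 35.3658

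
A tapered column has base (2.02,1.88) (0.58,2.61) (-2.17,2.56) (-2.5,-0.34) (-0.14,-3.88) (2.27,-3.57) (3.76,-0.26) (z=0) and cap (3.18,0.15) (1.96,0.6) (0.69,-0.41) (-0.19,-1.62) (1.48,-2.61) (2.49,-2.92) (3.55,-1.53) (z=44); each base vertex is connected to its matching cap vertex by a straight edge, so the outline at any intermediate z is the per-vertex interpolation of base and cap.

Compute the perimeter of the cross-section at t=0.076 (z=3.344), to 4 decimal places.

Cross-section at t=0.076: each vertex is (1-t)·p0[i] + t·p1[i].
  v1: (1-0.076)·(2.02,1.88) + 0.076·(3.18,0.15) = (2.1082,1.7485)
  v2: (1-0.076)·(0.58,2.61) + 0.076·(1.96,0.6) = (0.6849,2.4572)
  v3: (1-0.076)·(-2.17,2.56) + 0.076·(0.69,-0.41) = (-1.9526,2.3343)
  v4: (1-0.076)·(-2.5,-0.34) + 0.076·(-0.19,-1.62) = (-2.3244,-0.4373)
  v5: (1-0.076)·(-0.14,-3.88) + 0.076·(1.48,-2.61) = (-0.0169,-3.7835)
  v6: (1-0.076)·(2.27,-3.57) + 0.076·(2.49,-2.92) = (2.2867,-3.5206)
  v7: (1-0.076)·(3.76,-0.26) + 0.076·(3.55,-1.53) = (3.7440,-0.3565)
Perimeter = Σ |v_{i+1} − v_i|:
  edge 1→2: √(-1.4233² + 0.7087²) = 1.5900 (running 1.5900)
  edge 2→3: √(-2.6375² + -0.1230²) = 2.6404 (running 4.2304)
  edge 3→4: √(-0.3718² + -2.7716²) = 2.7964 (running 7.0267)
  edge 4→5: √(2.3076² + -3.3462²) = 4.0647 (running 11.0915)
  edge 5→6: √(2.3036² + 0.2629²) = 2.3186 (running 13.4100)
  edge 6→7: √(1.4573² + 3.1641²) = 3.4836 (running 16.8936)
  edge 7→1: √(-1.6359² + 2.1050²) = 2.6660 (running 19.5595)
Perimeter = 19.5595

Perimeter at t=0.076: 19.5595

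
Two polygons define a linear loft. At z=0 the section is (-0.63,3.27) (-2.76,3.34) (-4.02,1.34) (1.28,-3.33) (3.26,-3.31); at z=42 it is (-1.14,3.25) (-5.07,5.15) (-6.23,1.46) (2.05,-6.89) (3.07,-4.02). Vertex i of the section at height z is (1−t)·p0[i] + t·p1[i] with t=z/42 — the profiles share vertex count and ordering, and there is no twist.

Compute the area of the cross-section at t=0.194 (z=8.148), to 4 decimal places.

Area at t=0.194: 25.9090

Cross-section at t=0.194: each vertex is (1-t)·p0[i] + t·p1[i].
  v1: (1-0.194)·(-0.63,3.27) + 0.194·(-1.14,3.25) = (-0.7289,3.2661)
  v2: (1-0.194)·(-2.76,3.34) + 0.194·(-5.07,5.15) = (-3.2081,3.6911)
  v3: (1-0.194)·(-4.02,1.34) + 0.194·(-6.23,1.46) = (-4.4487,1.3633)
  v4: (1-0.194)·(1.28,-3.33) + 0.194·(2.05,-6.89) = (1.4294,-4.0206)
  v5: (1-0.194)·(3.26,-3.31) + 0.194·(3.07,-4.02) = (3.2231,-3.4477)
Shoelace sum Σ(x_i·y_{i+1} − x_{i+1}·y_i):
  i=1: -0.7289·3.6911 − -3.2081·3.2661 = +7.7876 (running +7.7876)
  i=2: -3.2081·1.3633 − -4.4487·3.6911 = +12.0473 (running +19.8349)
  i=3: -4.4487·-4.0206 − 1.4294·1.3633 = +15.9381 (running +35.7730)
  i=4: 1.4294·-3.4477 − 3.2231·-4.0206 = +8.0310 (running +43.8040)
  i=5: 3.2231·3.2661 − -0.7289·-3.4477 = +8.0140 (running +51.8179)
Area = |Σ|/2 = |51.8179|/2 = 25.9090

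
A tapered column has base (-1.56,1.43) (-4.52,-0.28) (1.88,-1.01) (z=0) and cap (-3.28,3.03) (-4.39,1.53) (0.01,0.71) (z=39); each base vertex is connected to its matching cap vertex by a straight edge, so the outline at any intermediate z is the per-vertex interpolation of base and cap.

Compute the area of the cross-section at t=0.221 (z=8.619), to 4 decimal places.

Area at t=0.221: 5.9124

Cross-section at t=0.221: each vertex is (1-t)·p0[i] + t·p1[i].
  v1: (1-0.221)·(-1.56,1.43) + 0.221·(-3.28,3.03) = (-1.9401,1.7836)
  v2: (1-0.221)·(-4.52,-0.28) + 0.221·(-4.39,1.53) = (-4.4913,0.1200)
  v3: (1-0.221)·(1.88,-1.01) + 0.221·(0.01,0.71) = (1.4667,-0.6299)
Shoelace sum Σ(x_i·y_{i+1} − x_{i+1}·y_i):
  i=1: -1.9401·0.1200 − -4.4913·1.7836 = +7.7778 (running +7.7778)
  i=2: -4.4913·-0.6299 − 1.4667·0.1200 = +2.6529 (running +10.4307)
  i=3: 1.4667·1.7836 − -1.9401·-0.6299 = +1.3940 (running +11.8248)
Area = |Σ|/2 = |11.8248|/2 = 5.9124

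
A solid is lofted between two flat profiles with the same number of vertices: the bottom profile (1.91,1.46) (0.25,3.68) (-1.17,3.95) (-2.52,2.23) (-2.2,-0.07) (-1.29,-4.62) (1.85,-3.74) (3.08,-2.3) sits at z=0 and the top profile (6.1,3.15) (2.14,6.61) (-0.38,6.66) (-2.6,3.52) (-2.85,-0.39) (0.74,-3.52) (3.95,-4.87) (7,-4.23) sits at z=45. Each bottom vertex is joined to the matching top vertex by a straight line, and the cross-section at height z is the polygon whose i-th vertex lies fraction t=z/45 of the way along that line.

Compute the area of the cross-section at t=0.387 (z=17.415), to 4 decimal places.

Cross-section at t=0.387: each vertex is (1-t)·p0[i] + t·p1[i].
  v1: (1-0.387)·(1.91,1.46) + 0.387·(6.1,3.15) = (3.5315,2.1140)
  v2: (1-0.387)·(0.25,3.68) + 0.387·(2.14,6.61) = (0.9814,4.8139)
  v3: (1-0.387)·(-1.17,3.95) + 0.387·(-0.38,6.66) = (-0.8643,4.9988)
  v4: (1-0.387)·(-2.52,2.23) + 0.387·(-2.6,3.52) = (-2.5510,2.7292)
  v5: (1-0.387)·(-2.2,-0.07) + 0.387·(-2.85,-0.39) = (-2.4516,-0.1938)
  v6: (1-0.387)·(-1.29,-4.62) + 0.387·(0.74,-3.52) = (-0.5044,-4.1943)
  v7: (1-0.387)·(1.85,-3.74) + 0.387·(3.95,-4.87) = (2.6627,-4.1773)
  v8: (1-0.387)·(3.08,-2.3) + 0.387·(7,-4.23) = (4.5970,-3.0469)
Shoelace sum Σ(x_i·y_{i+1} − x_{i+1}·y_i):
  i=1: 3.5315·4.8139 − 0.9814·2.1140 = +14.9257 (running +14.9257)
  i=2: 0.9814·4.9988 − -0.8643·4.8139 = +9.0665 (running +23.9922)
  i=3: -0.8643·2.7292 − -2.5510·4.9988 = +10.3929 (running +34.3850)
  i=4: -2.5510·-0.1938 − -2.4516·2.7292 = +7.1853 (running +41.5703)
  i=5: -2.4516·-4.1943 − -0.5044·-0.1938 = +10.1848 (running +51.7551)
  i=6: -0.5044·-4.1773 − 2.6627·-4.1943 = +13.2752 (running +65.0303)
  i=7: 2.6627·-3.0469 − 4.5970·-4.1773 = +11.0903 (running +76.1205)
  i=8: 4.5970·2.1140 − 3.5315·-3.0469 = +20.4785 (running +96.5991)
Area = |Σ|/2 = |96.5991|/2 = 48.2995

Area at t=0.387: 48.2995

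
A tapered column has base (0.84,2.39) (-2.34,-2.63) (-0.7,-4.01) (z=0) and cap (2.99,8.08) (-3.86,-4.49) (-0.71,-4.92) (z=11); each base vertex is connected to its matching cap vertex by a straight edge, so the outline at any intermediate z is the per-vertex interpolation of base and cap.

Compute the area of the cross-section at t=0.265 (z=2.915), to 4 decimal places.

Area at t=0.265: 9.5042

Cross-section at t=0.265: each vertex is (1-t)·p0[i] + t·p1[i].
  v1: (1-0.265)·(0.84,2.39) + 0.265·(2.99,8.08) = (1.4098,3.8979)
  v2: (1-0.265)·(-2.34,-2.63) + 0.265·(-3.86,-4.49) = (-2.7428,-3.1229)
  v3: (1-0.265)·(-0.7,-4.01) + 0.265·(-0.71,-4.92) = (-0.7026,-4.2511)
Shoelace sum Σ(x_i·y_{i+1} − x_{i+1}·y_i):
  i=1: 1.4098·-3.1229 − -2.7428·3.8979 = +6.2885 (running +6.2885)
  i=2: -2.7428·-4.2511 − -0.7026·-3.1229 = +9.4657 (running +15.7543)
  i=3: -0.7026·3.8979 − 1.4098·-4.2511 = +3.2542 (running +19.0085)
Area = |Σ|/2 = |19.0085|/2 = 9.5042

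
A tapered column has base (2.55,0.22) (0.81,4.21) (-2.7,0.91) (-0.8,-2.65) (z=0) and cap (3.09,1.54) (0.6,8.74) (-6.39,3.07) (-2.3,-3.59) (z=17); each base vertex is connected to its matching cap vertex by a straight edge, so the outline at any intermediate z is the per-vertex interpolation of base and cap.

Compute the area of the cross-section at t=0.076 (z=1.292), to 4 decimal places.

Area at t=0.076: 20.9121

Cross-section at t=0.076: each vertex is (1-t)·p0[i] + t·p1[i].
  v1: (1-0.076)·(2.55,0.22) + 0.076·(3.09,1.54) = (2.5910,0.3203)
  v2: (1-0.076)·(0.81,4.21) + 0.076·(0.6,8.74) = (0.7940,4.5543)
  v3: (1-0.076)·(-2.7,0.91) + 0.076·(-6.39,3.07) = (-2.9804,1.0742)
  v4: (1-0.076)·(-0.8,-2.65) + 0.076·(-2.3,-3.59) = (-0.9140,-2.7214)
Shoelace sum Σ(x_i·y_{i+1} − x_{i+1}·y_i):
  i=1: 2.5910·4.5543 − 0.7940·0.3203 = +11.5460 (running +11.5460)
  i=2: 0.7940·1.0742 − -2.9804·4.5543 = +14.4267 (running +25.9727)
  i=3: -2.9804·-2.7214 − -0.9140·1.0742 = +9.0929 (running +35.0655)
  i=4: -0.9140·0.3203 − 2.5910·-2.7214 = +6.7586 (running +41.8241)
Area = |Σ|/2 = |41.8241|/2 = 20.9121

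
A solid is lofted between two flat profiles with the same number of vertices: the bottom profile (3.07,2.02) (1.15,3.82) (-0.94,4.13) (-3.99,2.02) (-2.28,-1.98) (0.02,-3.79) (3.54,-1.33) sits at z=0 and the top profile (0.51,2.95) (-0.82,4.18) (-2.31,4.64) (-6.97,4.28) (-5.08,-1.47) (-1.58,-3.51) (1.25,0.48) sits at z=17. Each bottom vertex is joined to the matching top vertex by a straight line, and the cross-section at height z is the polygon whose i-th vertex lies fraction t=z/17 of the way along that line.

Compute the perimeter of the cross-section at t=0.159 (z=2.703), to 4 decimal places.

Cross-section at t=0.159: each vertex is (1-t)·p0[i] + t·p1[i].
  v1: (1-0.159)·(3.07,2.02) + 0.159·(0.51,2.95) = (2.6630,2.1679)
  v2: (1-0.159)·(1.15,3.82) + 0.159·(-0.82,4.18) = (0.8368,3.8772)
  v3: (1-0.159)·(-0.94,4.13) + 0.159·(-2.31,4.64) = (-1.1578,4.2111)
  v4: (1-0.159)·(-3.99,2.02) + 0.159·(-6.97,4.28) = (-4.4638,2.3793)
  v5: (1-0.159)·(-2.28,-1.98) + 0.159·(-5.08,-1.47) = (-2.7252,-1.8989)
  v6: (1-0.159)·(0.02,-3.79) + 0.159·(-1.58,-3.51) = (-0.2344,-3.7455)
  v7: (1-0.159)·(3.54,-1.33) + 0.159·(1.25,0.48) = (3.1759,-1.0422)
Perimeter = Σ |v_{i+1} − v_i|:
  edge 1→2: √(-1.8262² + 1.7094²) = 2.5014 (running 2.5014)
  edge 2→3: √(-1.9946² + 0.3338²) = 2.0223 (running 4.5237)
  edge 3→4: √(-3.3060² + -1.8317²) = 3.7795 (running 8.3033)
  edge 4→5: √(1.7386² + -4.2782²) = 4.6180 (running 12.9213)
  edge 5→6: √(2.4908² + -1.8466²) = 3.1006 (running 16.0219)
  edge 6→7: √(3.4103² + 2.7033²) = 4.3518 (running 20.3737)
  edge 7→1: √(-0.5129² + 3.2101²) = 3.2508 (running 23.6245)
Perimeter = 23.6245

Perimeter at t=0.159: 23.6245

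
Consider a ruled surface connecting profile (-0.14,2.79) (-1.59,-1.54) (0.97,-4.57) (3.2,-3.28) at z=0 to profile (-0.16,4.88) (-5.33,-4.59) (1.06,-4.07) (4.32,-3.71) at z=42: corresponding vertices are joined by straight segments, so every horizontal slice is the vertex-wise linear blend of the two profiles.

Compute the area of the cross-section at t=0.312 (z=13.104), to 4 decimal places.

Cross-section at t=0.312: each vertex is (1-t)·p0[i] + t·p1[i].
  v1: (1-0.312)·(-0.14,2.79) + 0.312·(-0.16,4.88) = (-0.1462,3.4421)
  v2: (1-0.312)·(-1.59,-1.54) + 0.312·(-5.33,-4.59) = (-2.7569,-2.4916)
  v3: (1-0.312)·(0.97,-4.57) + 0.312·(1.06,-4.07) = (0.9981,-4.4140)
  v4: (1-0.312)·(3.2,-3.28) + 0.312·(4.32,-3.71) = (3.5494,-3.4142)
Shoelace sum Σ(x_i·y_{i+1} − x_{i+1}·y_i):
  i=1: -0.1462·-2.4916 − -2.7569·3.4421 = +9.8538 (running +9.8538)
  i=2: -2.7569·-4.4140 − 0.9981·-2.4916 = +14.6557 (running +24.5095)
  i=3: 0.9981·-3.4142 − 3.5494·-4.4140 = +12.2596 (running +36.7691)
  i=4: 3.5494·3.4421 − -0.1462·-3.4142 = +11.7182 (running +48.4873)
Area = |Σ|/2 = |48.4873|/2 = 24.2436

Area at t=0.312: 24.2436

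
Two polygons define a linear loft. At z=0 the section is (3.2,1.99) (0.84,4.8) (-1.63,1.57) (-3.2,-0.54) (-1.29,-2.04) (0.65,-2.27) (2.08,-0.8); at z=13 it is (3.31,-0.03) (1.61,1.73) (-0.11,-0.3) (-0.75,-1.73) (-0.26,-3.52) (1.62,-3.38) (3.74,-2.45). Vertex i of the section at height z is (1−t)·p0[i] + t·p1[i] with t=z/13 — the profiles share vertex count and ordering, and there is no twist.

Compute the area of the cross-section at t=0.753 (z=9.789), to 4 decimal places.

Cross-section at t=0.753: each vertex is (1-t)·p0[i] + t·p1[i].
  v1: (1-0.753)·(3.2,1.99) + 0.753·(3.31,-0.03) = (3.2828,0.4689)
  v2: (1-0.753)·(0.84,4.8) + 0.753·(1.61,1.73) = (1.4198,2.4883)
  v3: (1-0.753)·(-1.63,1.57) + 0.753·(-0.11,-0.3) = (-0.4854,0.1619)
  v4: (1-0.753)·(-3.2,-0.54) + 0.753·(-0.75,-1.73) = (-1.3552,-1.4361)
  v5: (1-0.753)·(-1.29,-2.04) + 0.753·(-0.26,-3.52) = (-0.5144,-3.1544)
  v6: (1-0.753)·(0.65,-2.27) + 0.753·(1.62,-3.38) = (1.3804,-3.1058)
  v7: (1-0.753)·(2.08,-0.8) + 0.753·(3.74,-2.45) = (3.3300,-2.0425)
Shoelace sum Σ(x_i·y_{i+1} − x_{i+1}·y_i):
  i=1: 3.2828·2.4883 − 1.4198·0.4689 = +7.5028 (running +7.5028)
  i=2: 1.4198·0.1619 − -0.4854·2.4883 = +1.4378 (running +8.9406)
  i=3: -0.4854·-1.4361 − -1.3552·0.1619 = +0.9165 (running +9.8571)
  i=4: -1.3552·-3.1544 − -0.5144·-1.4361 = +3.5360 (running +13.3931)
  i=5: -0.5144·-3.1058 − 1.3804·-3.1544 = +5.9521 (running +19.3452)
  i=6: 1.3804·-2.0425 − 3.3300·-3.1058 = +7.5229 (running +26.8681)
  i=7: 3.3300·0.4689 − 3.2828·-2.0425 = +8.2666 (running +35.1347)
Area = |Σ|/2 = |35.1347|/2 = 17.5674

Area at t=0.753: 17.5674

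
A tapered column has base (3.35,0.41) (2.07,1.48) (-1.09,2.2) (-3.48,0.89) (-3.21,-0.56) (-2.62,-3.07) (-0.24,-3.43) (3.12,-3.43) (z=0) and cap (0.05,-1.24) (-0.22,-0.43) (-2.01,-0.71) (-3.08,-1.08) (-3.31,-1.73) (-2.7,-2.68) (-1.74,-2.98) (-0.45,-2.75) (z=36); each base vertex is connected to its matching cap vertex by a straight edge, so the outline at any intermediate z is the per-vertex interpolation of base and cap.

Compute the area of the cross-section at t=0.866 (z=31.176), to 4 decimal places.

Cross-section at t=0.866: each vertex is (1-t)·p0[i] + t·p1[i].
  v1: (1-0.866)·(3.35,0.41) + 0.866·(0.05,-1.24) = (0.4922,-1.0189)
  v2: (1-0.866)·(2.07,1.48) + 0.866·(-0.22,-0.43) = (0.0869,-0.1741)
  v3: (1-0.866)·(-1.09,2.2) + 0.866·(-2.01,-0.71) = (-1.8867,-0.3201)
  v4: (1-0.866)·(-3.48,0.89) + 0.866·(-3.08,-1.08) = (-3.1336,-0.8160)
  v5: (1-0.866)·(-3.21,-0.56) + 0.866·(-3.31,-1.73) = (-3.2966,-1.5732)
  v6: (1-0.866)·(-2.62,-3.07) + 0.866·(-2.7,-2.68) = (-2.6893,-2.7323)
  v7: (1-0.866)·(-0.24,-3.43) + 0.866·(-1.74,-2.98) = (-1.5390,-3.0403)
  v8: (1-0.866)·(3.12,-3.43) + 0.866·(-0.45,-2.75) = (0.0284,-2.8411)
Shoelace sum Σ(x_i·y_{i+1} − x_{i+1}·y_i):
  i=1: 0.4922·-0.1741 − 0.0869·-1.0189 = +0.0028 (running +0.0028)
  i=2: 0.0869·-0.3201 − -1.8867·-0.1741 = -0.3562 (running -0.3534)
  i=3: -1.8867·-0.8160 − -3.1336·-0.3201 = +0.5367 (running +0.1833)
  i=4: -3.1336·-1.5732 − -3.2966·-0.8160 = +2.2398 (running +2.4230)
  i=5: -3.2966·-2.7323 − -2.6893·-1.5732 = +4.7763 (running +7.1994)
  i=6: -2.6893·-3.0403 − -1.5390·-2.7323 = +3.9713 (running +11.1706)
  i=7: -1.5390·-2.8411 − 0.0284·-3.0403 = +4.4588 (running +15.6294)
  i=8: 0.0284·-1.0189 − 0.4922·-2.8411 = +1.3695 (running +16.9989)
Area = |Σ|/2 = |16.9989|/2 = 8.4994

Area at t=0.866: 8.4994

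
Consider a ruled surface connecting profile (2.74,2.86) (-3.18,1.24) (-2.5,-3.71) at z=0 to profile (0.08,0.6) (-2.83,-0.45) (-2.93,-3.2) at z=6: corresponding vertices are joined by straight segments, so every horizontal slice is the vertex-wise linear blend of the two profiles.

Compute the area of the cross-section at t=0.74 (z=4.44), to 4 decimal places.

Cross-section at t=0.74: each vertex is (1-t)·p0[i] + t·p1[i].
  v1: (1-0.74)·(2.74,2.86) + 0.74·(0.08,0.6) = (0.7716,1.1876)
  v2: (1-0.74)·(-3.18,1.24) + 0.74·(-2.83,-0.45) = (-2.9210,-0.0106)
  v3: (1-0.74)·(-2.5,-3.71) + 0.74·(-2.93,-3.2) = (-2.8182,-3.3326)
Shoelace sum Σ(x_i·y_{i+1} − x_{i+1}·y_i):
  i=1: 0.7716·-0.0106 − -2.9210·1.1876 = +3.4608 (running +3.4608)
  i=2: -2.9210·-3.3326 − -2.8182·-0.0106 = +9.7047 (running +13.1655)
  i=3: -2.8182·1.1876 − 0.7716·-3.3326 = -0.7755 (running +12.3900)
Area = |Σ|/2 = |12.3900|/2 = 6.1950

Area at t=0.74: 6.1950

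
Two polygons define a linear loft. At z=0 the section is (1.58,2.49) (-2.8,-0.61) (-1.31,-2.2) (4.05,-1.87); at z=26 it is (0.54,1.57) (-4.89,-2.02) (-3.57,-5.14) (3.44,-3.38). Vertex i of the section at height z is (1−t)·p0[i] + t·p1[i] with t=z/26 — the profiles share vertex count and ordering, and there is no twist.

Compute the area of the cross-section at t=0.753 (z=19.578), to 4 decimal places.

Cross-section at t=0.753: each vertex is (1-t)·p0[i] + t·p1[i].
  v1: (1-0.753)·(1.58,2.49) + 0.753·(0.54,1.57) = (0.7969,1.7972)
  v2: (1-0.753)·(-2.8,-0.61) + 0.753·(-4.89,-2.02) = (-4.3738,-1.6717)
  v3: (1-0.753)·(-1.31,-2.2) + 0.753·(-3.57,-5.14) = (-3.0118,-4.4138)
  v4: (1-0.753)·(4.05,-1.87) + 0.753·(3.44,-3.38) = (3.5907,-3.0070)
Shoelace sum Σ(x_i·y_{i+1} − x_{i+1}·y_i):
  i=1: 0.7969·-1.6717 − -4.3738·1.7972 = +6.5285 (running +6.5285)
  i=2: -4.3738·-4.4138 − -3.0118·-1.6717 = +14.2702 (running +20.7987)
  i=3: -3.0118·-3.0070 − 3.5907·-4.4138 = +24.9051 (running +45.7038)
  i=4: 3.5907·1.7972 − 0.7969·-3.0070 = +8.8495 (running +54.5533)
Area = |Σ|/2 = |54.5533|/2 = 27.2767

Area at t=0.753: 27.2767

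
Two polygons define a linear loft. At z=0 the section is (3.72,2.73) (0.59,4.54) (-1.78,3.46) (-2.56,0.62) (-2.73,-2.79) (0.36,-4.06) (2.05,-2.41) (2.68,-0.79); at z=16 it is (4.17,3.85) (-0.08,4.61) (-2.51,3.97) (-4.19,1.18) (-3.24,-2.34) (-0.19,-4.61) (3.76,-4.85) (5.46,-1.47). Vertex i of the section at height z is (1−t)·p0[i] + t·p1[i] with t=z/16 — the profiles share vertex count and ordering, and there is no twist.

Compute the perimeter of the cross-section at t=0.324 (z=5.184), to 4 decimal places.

Cross-section at t=0.324: each vertex is (1-t)·p0[i] + t·p1[i].
  v1: (1-0.324)·(3.72,2.73) + 0.324·(4.17,3.85) = (3.8658,3.0929)
  v2: (1-0.324)·(0.59,4.54) + 0.324·(-0.08,4.61) = (0.3729,4.5627)
  v3: (1-0.324)·(-1.78,3.46) + 0.324·(-2.51,3.97) = (-2.0165,3.6252)
  v4: (1-0.324)·(-2.56,0.62) + 0.324·(-4.19,1.18) = (-3.0881,0.8014)
  v5: (1-0.324)·(-2.73,-2.79) + 0.324·(-3.24,-2.34) = (-2.8952,-2.6442)
  v6: (1-0.324)·(0.36,-4.06) + 0.324·(-0.19,-4.61) = (0.1818,-4.2382)
  v7: (1-0.324)·(2.05,-2.41) + 0.324·(3.76,-4.85) = (2.6040,-3.2006)
  v8: (1-0.324)·(2.68,-0.79) + 0.324·(5.46,-1.47) = (3.5807,-1.0103)
Perimeter = Σ |v_{i+1} − v_i|:
  edge 1→2: √(-3.4929² + 1.4698²) = 3.7895 (running 3.7895)
  edge 2→3: √(-2.3894² + -0.9374²) = 2.5668 (running 6.3563)
  edge 3→4: √(-1.0716² + -2.8238²) = 3.0203 (running 9.3766)
  edge 4→5: √(0.1929² + -3.4456²) = 3.4510 (running 12.8276)
  edge 5→6: √(3.0770² + -1.5940²) = 3.4654 (running 16.2930)
  edge 6→7: √(2.4222² + 1.0376²) = 2.6351 (running 18.9281)
  edge 7→8: √(0.9767² + 2.1902²) = 2.3981 (running 21.3263)
  edge 8→1: √(0.2851² + 4.1032²) = 4.1131 (running 25.4394)
Perimeter = 25.4394

Perimeter at t=0.324: 25.4394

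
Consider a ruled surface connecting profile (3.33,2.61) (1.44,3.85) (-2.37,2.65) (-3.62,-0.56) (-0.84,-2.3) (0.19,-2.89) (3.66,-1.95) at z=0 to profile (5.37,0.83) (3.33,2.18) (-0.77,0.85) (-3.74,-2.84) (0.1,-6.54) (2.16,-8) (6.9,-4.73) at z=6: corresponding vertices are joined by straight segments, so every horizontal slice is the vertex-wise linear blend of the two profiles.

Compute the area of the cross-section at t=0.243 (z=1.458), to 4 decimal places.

Area at t=0.243: 41.4607

Cross-section at t=0.243: each vertex is (1-t)·p0[i] + t·p1[i].
  v1: (1-0.243)·(3.33,2.61) + 0.243·(5.37,0.83) = (3.8257,2.1775)
  v2: (1-0.243)·(1.44,3.85) + 0.243·(3.33,2.18) = (1.8993,3.4442)
  v3: (1-0.243)·(-2.37,2.65) + 0.243·(-0.77,0.85) = (-1.9812,2.2126)
  v4: (1-0.243)·(-3.62,-0.56) + 0.243·(-3.74,-2.84) = (-3.6492,-1.1140)
  v5: (1-0.243)·(-0.84,-2.3) + 0.243·(0.1,-6.54) = (-0.6116,-3.3303)
  v6: (1-0.243)·(0.19,-2.89) + 0.243·(2.16,-8) = (0.6687,-4.1317)
  v7: (1-0.243)·(3.66,-1.95) + 0.243·(6.9,-4.73) = (4.4473,-2.6255)
Shoelace sum Σ(x_i·y_{i+1} − x_{i+1}·y_i):
  i=1: 3.8257·3.4442 − 1.8993·2.1775 = +9.0409 (running +9.0409)
  i=2: 1.8993·2.2126 − -1.9812·3.4442 = +11.0260 (running +20.0669)
  i=3: -1.9812·-1.1140 − -3.6492·2.2126 = +10.2813 (running +30.3481)
  i=4: -3.6492·-3.3303 − -0.6116·-1.1140 = +11.4715 (running +41.8197)
  i=5: -0.6116·-4.1317 − 0.6687·-3.3303 = +4.7539 (running +46.5736)
  i=6: 0.6687·-2.6255 − 4.4473·-4.1317 = +16.6194 (running +63.1930)
  i=7: 4.4473·2.1775 − 3.8257·-2.6255 = +19.7284 (running +82.9214)
Area = |Σ|/2 = |82.9214|/2 = 41.4607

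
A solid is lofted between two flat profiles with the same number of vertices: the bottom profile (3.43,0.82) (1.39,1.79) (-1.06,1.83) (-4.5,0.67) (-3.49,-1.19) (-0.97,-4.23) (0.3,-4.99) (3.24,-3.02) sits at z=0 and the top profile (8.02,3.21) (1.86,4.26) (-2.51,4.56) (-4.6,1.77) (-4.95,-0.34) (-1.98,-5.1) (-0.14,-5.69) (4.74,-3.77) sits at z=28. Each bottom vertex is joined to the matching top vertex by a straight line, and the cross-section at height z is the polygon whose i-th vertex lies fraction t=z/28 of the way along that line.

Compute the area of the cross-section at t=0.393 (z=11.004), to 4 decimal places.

Cross-section at t=0.393: each vertex is (1-t)·p0[i] + t·p1[i].
  v1: (1-0.393)·(3.43,0.82) + 0.393·(8.02,3.21) = (5.2339,1.7593)
  v2: (1-0.393)·(1.39,1.79) + 0.393·(1.86,4.26) = (1.5747,2.7607)
  v3: (1-0.393)·(-1.06,1.83) + 0.393·(-2.51,4.56) = (-1.6298,2.9029)
  v4: (1-0.393)·(-4.5,0.67) + 0.393·(-4.6,1.77) = (-4.5393,1.1023)
  v5: (1-0.393)·(-3.49,-1.19) + 0.393·(-4.95,-0.34) = (-4.0638,-0.8559)
  v6: (1-0.393)·(-0.97,-4.23) + 0.393·(-1.98,-5.1) = (-1.3669,-4.5719)
  v7: (1-0.393)·(0.3,-4.99) + 0.393·(-0.14,-5.69) = (0.1271,-5.2651)
  v8: (1-0.393)·(3.24,-3.02) + 0.393·(4.74,-3.77) = (3.8295,-3.3148)
Shoelace sum Σ(x_i·y_{i+1} − x_{i+1}·y_i):
  i=1: 5.2339·2.7607 − 1.5747·1.7593 = +11.6789 (running +11.6789)
  i=2: 1.5747·2.9029 − -1.6298·2.7607 = +9.0708 (running +20.7496)
  i=3: -1.6298·1.1023 − -4.5393·2.9029 = +11.3805 (running +32.1301)
  i=4: -4.5393·-0.8559 − -4.0638·1.1023 = +8.3649 (running +40.4950)
  i=5: -4.0638·-4.5719 − -1.3669·-0.8559 = +17.4092 (running +57.9042)
  i=6: -1.3669·-5.2651 − 0.1271·-4.5719 = +7.7780 (running +65.6823)
  i=7: 0.1271·-3.3148 − 3.8295·-5.2651 = +19.7415 (running +85.4237)
  i=8: 3.8295·1.7593 − 5.2339·-3.3148 = +24.0861 (running +109.5098)
Area = |Σ|/2 = |109.5098|/2 = 54.7549

Area at t=0.393: 54.7549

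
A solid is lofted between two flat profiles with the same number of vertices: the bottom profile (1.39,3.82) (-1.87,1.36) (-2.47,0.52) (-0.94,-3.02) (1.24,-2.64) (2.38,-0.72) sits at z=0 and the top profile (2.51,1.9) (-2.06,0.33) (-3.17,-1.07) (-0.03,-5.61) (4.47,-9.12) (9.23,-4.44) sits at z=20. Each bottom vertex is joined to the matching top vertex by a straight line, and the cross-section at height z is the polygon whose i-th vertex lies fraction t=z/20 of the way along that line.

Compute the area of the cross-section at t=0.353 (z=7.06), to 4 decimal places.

Area at t=0.353: 35.6199

Cross-section at t=0.353: each vertex is (1-t)·p0[i] + t·p1[i].
  v1: (1-0.353)·(1.39,3.82) + 0.353·(2.51,1.9) = (1.7854,3.1422)
  v2: (1-0.353)·(-1.87,1.36) + 0.353·(-2.06,0.33) = (-1.9371,0.9964)
  v3: (1-0.353)·(-2.47,0.52) + 0.353·(-3.17,-1.07) = (-2.7171,-0.0413)
  v4: (1-0.353)·(-0.94,-3.02) + 0.353·(-0.03,-5.61) = (-0.6188,-3.9343)
  v5: (1-0.353)·(1.24,-2.64) + 0.353·(4.47,-9.12) = (2.3802,-4.9274)
  v6: (1-0.353)·(2.38,-0.72) + 0.353·(9.23,-4.44) = (4.7980,-2.0332)
Shoelace sum Σ(x_i·y_{i+1} − x_{i+1}·y_i):
  i=1: 1.7854·0.9964 − -1.9371·3.1422 = +7.8657 (running +7.8657)
  i=2: -1.9371·-0.0413 − -2.7171·0.9964 = +2.7873 (running +10.6530)
  i=3: -2.7171·-3.9343 − -0.6188·-0.0413 = +10.6643 (running +21.3172)
  i=4: -0.6188·-4.9274 − 2.3802·-3.9343 = +12.4133 (running +33.7305)
  i=5: 2.3802·-2.0332 − 4.7980·-4.9274 = +18.8028 (running +52.5333)
  i=6: 4.7980·3.1422 − 1.7854·-2.0332 = +18.7065 (running +71.2399)
Area = |Σ|/2 = |71.2399|/2 = 35.6199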